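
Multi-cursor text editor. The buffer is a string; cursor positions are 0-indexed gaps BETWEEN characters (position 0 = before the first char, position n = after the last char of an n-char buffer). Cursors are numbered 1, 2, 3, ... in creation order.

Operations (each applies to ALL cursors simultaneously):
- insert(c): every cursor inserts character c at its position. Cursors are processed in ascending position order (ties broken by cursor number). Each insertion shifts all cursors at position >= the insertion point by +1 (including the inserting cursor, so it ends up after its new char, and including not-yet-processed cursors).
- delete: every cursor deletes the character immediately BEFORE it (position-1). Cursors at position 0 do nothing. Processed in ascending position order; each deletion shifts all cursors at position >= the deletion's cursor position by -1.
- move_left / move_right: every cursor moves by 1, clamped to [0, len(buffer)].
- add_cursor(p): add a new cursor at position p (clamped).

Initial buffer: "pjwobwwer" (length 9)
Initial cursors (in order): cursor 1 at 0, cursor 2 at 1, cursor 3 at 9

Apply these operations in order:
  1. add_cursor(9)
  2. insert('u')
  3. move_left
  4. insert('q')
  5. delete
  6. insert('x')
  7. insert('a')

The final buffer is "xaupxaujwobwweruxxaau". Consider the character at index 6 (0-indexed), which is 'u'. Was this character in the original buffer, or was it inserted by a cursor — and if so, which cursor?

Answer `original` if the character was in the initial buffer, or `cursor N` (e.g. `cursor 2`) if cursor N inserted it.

Answer: cursor 2

Derivation:
After op 1 (add_cursor(9)): buffer="pjwobwwer" (len 9), cursors c1@0 c2@1 c3@9 c4@9, authorship .........
After op 2 (insert('u')): buffer="upujwobwweruu" (len 13), cursors c1@1 c2@3 c3@13 c4@13, authorship 1.2........34
After op 3 (move_left): buffer="upujwobwweruu" (len 13), cursors c1@0 c2@2 c3@12 c4@12, authorship 1.2........34
After op 4 (insert('q')): buffer="qupqujwobwweruqqu" (len 17), cursors c1@1 c2@4 c3@16 c4@16, authorship 11.22........3344
After op 5 (delete): buffer="upujwobwweruu" (len 13), cursors c1@0 c2@2 c3@12 c4@12, authorship 1.2........34
After op 6 (insert('x')): buffer="xupxujwobwweruxxu" (len 17), cursors c1@1 c2@4 c3@16 c4@16, authorship 11.22........3344
After op 7 (insert('a')): buffer="xaupxaujwobwweruxxaau" (len 21), cursors c1@2 c2@6 c3@20 c4@20, authorship 111.222........334344
Authorship (.=original, N=cursor N): 1 1 1 . 2 2 2 . . . . . . . . 3 3 4 3 4 4
Index 6: author = 2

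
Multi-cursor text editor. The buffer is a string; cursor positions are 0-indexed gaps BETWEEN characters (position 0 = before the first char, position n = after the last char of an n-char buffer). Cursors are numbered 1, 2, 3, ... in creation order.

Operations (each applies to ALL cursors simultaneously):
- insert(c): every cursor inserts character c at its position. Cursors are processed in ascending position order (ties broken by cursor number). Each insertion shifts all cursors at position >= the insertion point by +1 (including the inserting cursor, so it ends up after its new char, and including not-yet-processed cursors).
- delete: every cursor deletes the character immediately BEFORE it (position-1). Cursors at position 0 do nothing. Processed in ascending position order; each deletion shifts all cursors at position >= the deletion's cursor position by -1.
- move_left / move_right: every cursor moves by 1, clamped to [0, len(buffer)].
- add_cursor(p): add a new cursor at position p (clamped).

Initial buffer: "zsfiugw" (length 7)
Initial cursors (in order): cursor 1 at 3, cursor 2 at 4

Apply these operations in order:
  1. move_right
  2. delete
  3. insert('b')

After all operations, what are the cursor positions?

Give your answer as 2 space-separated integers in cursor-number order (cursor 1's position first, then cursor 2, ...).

After op 1 (move_right): buffer="zsfiugw" (len 7), cursors c1@4 c2@5, authorship .......
After op 2 (delete): buffer="zsfgw" (len 5), cursors c1@3 c2@3, authorship .....
After op 3 (insert('b')): buffer="zsfbbgw" (len 7), cursors c1@5 c2@5, authorship ...12..

Answer: 5 5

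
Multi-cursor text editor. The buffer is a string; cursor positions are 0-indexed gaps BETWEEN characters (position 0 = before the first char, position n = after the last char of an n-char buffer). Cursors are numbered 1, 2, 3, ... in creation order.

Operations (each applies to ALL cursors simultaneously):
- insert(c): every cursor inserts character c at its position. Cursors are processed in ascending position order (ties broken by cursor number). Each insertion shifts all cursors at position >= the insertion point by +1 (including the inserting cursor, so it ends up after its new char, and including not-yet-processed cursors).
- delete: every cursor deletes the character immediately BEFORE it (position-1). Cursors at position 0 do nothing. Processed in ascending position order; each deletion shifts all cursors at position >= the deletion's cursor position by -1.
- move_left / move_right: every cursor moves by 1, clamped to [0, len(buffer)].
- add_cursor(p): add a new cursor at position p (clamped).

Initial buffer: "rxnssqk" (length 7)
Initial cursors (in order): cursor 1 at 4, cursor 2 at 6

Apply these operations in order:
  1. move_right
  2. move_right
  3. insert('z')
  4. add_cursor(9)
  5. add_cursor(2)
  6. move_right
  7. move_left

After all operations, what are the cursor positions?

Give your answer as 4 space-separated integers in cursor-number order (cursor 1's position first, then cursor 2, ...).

Answer: 7 8 8 2

Derivation:
After op 1 (move_right): buffer="rxnssqk" (len 7), cursors c1@5 c2@7, authorship .......
After op 2 (move_right): buffer="rxnssqk" (len 7), cursors c1@6 c2@7, authorship .......
After op 3 (insert('z')): buffer="rxnssqzkz" (len 9), cursors c1@7 c2@9, authorship ......1.2
After op 4 (add_cursor(9)): buffer="rxnssqzkz" (len 9), cursors c1@7 c2@9 c3@9, authorship ......1.2
After op 5 (add_cursor(2)): buffer="rxnssqzkz" (len 9), cursors c4@2 c1@7 c2@9 c3@9, authorship ......1.2
After op 6 (move_right): buffer="rxnssqzkz" (len 9), cursors c4@3 c1@8 c2@9 c3@9, authorship ......1.2
After op 7 (move_left): buffer="rxnssqzkz" (len 9), cursors c4@2 c1@7 c2@8 c3@8, authorship ......1.2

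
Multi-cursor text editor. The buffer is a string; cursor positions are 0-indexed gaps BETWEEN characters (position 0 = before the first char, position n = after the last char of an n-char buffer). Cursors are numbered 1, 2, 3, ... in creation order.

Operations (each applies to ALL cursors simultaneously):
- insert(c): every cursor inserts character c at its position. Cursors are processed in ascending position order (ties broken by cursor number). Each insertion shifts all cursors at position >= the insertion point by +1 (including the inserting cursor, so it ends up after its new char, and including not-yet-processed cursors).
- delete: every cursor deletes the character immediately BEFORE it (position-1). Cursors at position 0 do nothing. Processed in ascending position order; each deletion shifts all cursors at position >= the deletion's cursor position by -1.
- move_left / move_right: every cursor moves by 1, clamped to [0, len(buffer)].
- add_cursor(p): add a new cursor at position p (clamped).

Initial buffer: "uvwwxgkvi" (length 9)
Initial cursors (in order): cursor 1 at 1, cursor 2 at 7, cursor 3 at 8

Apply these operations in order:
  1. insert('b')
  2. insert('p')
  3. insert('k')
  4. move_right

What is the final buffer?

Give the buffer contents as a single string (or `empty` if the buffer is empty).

Answer: ubpkvwwxgkbpkvbpki

Derivation:
After op 1 (insert('b')): buffer="ubvwwxgkbvbi" (len 12), cursors c1@2 c2@9 c3@11, authorship .1......2.3.
After op 2 (insert('p')): buffer="ubpvwwxgkbpvbpi" (len 15), cursors c1@3 c2@11 c3@14, authorship .11......22.33.
After op 3 (insert('k')): buffer="ubpkvwwxgkbpkvbpki" (len 18), cursors c1@4 c2@13 c3@17, authorship .111......222.333.
After op 4 (move_right): buffer="ubpkvwwxgkbpkvbpki" (len 18), cursors c1@5 c2@14 c3@18, authorship .111......222.333.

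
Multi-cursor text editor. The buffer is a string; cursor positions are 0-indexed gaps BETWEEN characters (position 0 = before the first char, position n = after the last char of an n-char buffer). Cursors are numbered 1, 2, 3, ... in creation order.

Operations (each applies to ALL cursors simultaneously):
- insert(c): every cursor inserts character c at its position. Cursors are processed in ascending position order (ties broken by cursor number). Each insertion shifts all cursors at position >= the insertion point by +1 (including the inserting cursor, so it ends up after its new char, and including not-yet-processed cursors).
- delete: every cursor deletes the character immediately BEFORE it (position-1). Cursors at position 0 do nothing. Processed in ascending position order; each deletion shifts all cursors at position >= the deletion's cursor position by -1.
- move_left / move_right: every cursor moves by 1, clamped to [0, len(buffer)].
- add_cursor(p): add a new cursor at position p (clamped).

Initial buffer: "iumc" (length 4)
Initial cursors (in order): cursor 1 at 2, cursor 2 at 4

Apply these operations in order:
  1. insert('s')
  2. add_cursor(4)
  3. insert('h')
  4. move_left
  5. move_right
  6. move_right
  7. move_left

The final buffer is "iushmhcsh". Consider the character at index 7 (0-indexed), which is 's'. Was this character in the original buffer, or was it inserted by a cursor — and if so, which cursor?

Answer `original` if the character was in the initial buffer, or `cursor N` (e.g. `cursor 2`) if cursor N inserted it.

Answer: cursor 2

Derivation:
After op 1 (insert('s')): buffer="iusmcs" (len 6), cursors c1@3 c2@6, authorship ..1..2
After op 2 (add_cursor(4)): buffer="iusmcs" (len 6), cursors c1@3 c3@4 c2@6, authorship ..1..2
After op 3 (insert('h')): buffer="iushmhcsh" (len 9), cursors c1@4 c3@6 c2@9, authorship ..11.3.22
After op 4 (move_left): buffer="iushmhcsh" (len 9), cursors c1@3 c3@5 c2@8, authorship ..11.3.22
After op 5 (move_right): buffer="iushmhcsh" (len 9), cursors c1@4 c3@6 c2@9, authorship ..11.3.22
After op 6 (move_right): buffer="iushmhcsh" (len 9), cursors c1@5 c3@7 c2@9, authorship ..11.3.22
After op 7 (move_left): buffer="iushmhcsh" (len 9), cursors c1@4 c3@6 c2@8, authorship ..11.3.22
Authorship (.=original, N=cursor N): . . 1 1 . 3 . 2 2
Index 7: author = 2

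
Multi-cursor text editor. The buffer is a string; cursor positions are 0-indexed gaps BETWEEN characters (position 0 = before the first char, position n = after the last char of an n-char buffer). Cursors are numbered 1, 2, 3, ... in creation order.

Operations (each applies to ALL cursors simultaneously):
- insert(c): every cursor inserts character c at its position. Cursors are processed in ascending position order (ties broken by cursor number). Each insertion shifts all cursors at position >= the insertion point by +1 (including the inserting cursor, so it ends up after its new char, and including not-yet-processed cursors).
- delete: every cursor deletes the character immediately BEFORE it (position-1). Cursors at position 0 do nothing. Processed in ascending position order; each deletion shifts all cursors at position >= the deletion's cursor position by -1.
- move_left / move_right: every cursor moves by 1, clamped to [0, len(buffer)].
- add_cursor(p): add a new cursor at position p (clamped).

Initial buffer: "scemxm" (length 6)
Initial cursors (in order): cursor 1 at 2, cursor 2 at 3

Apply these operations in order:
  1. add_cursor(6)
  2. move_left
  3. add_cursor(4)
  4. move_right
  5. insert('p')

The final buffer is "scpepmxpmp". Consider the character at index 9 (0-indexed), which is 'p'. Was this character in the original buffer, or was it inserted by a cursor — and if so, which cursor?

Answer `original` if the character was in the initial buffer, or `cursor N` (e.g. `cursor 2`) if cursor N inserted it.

Answer: cursor 3

Derivation:
After op 1 (add_cursor(6)): buffer="scemxm" (len 6), cursors c1@2 c2@3 c3@6, authorship ......
After op 2 (move_left): buffer="scemxm" (len 6), cursors c1@1 c2@2 c3@5, authorship ......
After op 3 (add_cursor(4)): buffer="scemxm" (len 6), cursors c1@1 c2@2 c4@4 c3@5, authorship ......
After op 4 (move_right): buffer="scemxm" (len 6), cursors c1@2 c2@3 c4@5 c3@6, authorship ......
After op 5 (insert('p')): buffer="scpepmxpmp" (len 10), cursors c1@3 c2@5 c4@8 c3@10, authorship ..1.2..4.3
Authorship (.=original, N=cursor N): . . 1 . 2 . . 4 . 3
Index 9: author = 3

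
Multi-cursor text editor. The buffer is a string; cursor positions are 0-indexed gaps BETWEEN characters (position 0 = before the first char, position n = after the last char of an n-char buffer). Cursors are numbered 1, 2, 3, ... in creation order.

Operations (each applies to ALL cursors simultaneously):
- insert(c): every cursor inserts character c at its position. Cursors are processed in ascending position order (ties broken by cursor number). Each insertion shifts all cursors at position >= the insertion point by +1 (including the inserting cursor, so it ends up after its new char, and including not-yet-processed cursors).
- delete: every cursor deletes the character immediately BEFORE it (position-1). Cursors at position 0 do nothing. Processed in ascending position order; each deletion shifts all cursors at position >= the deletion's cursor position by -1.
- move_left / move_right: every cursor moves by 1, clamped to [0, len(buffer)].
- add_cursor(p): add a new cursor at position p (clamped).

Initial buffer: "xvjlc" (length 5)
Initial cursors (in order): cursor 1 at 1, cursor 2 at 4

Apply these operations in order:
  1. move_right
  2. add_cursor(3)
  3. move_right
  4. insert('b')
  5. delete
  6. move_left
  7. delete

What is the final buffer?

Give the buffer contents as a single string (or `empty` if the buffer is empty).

Answer: xc

Derivation:
After op 1 (move_right): buffer="xvjlc" (len 5), cursors c1@2 c2@5, authorship .....
After op 2 (add_cursor(3)): buffer="xvjlc" (len 5), cursors c1@2 c3@3 c2@5, authorship .....
After op 3 (move_right): buffer="xvjlc" (len 5), cursors c1@3 c3@4 c2@5, authorship .....
After op 4 (insert('b')): buffer="xvjblbcb" (len 8), cursors c1@4 c3@6 c2@8, authorship ...1.3.2
After op 5 (delete): buffer="xvjlc" (len 5), cursors c1@3 c3@4 c2@5, authorship .....
After op 6 (move_left): buffer="xvjlc" (len 5), cursors c1@2 c3@3 c2@4, authorship .....
After op 7 (delete): buffer="xc" (len 2), cursors c1@1 c2@1 c3@1, authorship ..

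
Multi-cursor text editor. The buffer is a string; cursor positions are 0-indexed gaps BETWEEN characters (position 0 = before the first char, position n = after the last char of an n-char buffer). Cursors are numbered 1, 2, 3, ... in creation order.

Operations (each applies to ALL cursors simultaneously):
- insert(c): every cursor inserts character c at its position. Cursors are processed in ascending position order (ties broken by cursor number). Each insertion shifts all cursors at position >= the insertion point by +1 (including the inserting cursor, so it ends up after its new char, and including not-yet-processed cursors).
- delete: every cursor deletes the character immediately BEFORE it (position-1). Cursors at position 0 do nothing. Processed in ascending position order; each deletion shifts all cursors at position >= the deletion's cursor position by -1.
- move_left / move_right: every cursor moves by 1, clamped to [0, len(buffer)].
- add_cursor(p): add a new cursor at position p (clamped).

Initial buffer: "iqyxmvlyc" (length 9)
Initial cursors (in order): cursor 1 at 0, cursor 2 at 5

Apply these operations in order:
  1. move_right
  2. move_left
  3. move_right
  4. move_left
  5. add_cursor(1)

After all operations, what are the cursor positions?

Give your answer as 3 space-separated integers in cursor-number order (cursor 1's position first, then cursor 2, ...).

Answer: 0 5 1

Derivation:
After op 1 (move_right): buffer="iqyxmvlyc" (len 9), cursors c1@1 c2@6, authorship .........
After op 2 (move_left): buffer="iqyxmvlyc" (len 9), cursors c1@0 c2@5, authorship .........
After op 3 (move_right): buffer="iqyxmvlyc" (len 9), cursors c1@1 c2@6, authorship .........
After op 4 (move_left): buffer="iqyxmvlyc" (len 9), cursors c1@0 c2@5, authorship .........
After op 5 (add_cursor(1)): buffer="iqyxmvlyc" (len 9), cursors c1@0 c3@1 c2@5, authorship .........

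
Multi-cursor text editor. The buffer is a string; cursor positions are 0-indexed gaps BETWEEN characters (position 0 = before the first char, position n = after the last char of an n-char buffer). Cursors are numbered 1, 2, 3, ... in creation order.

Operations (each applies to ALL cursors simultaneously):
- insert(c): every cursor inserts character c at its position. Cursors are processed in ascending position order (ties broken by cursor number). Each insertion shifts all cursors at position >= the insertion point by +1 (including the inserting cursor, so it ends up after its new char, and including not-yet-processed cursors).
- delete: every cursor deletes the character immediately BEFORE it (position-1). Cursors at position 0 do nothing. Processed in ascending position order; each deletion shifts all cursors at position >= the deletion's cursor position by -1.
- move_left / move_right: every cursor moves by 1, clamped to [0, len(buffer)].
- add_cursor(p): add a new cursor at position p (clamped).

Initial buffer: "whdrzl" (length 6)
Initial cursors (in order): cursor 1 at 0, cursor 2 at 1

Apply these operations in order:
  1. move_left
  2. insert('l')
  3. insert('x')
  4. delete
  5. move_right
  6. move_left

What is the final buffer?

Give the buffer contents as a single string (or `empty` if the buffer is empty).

After op 1 (move_left): buffer="whdrzl" (len 6), cursors c1@0 c2@0, authorship ......
After op 2 (insert('l')): buffer="llwhdrzl" (len 8), cursors c1@2 c2@2, authorship 12......
After op 3 (insert('x')): buffer="llxxwhdrzl" (len 10), cursors c1@4 c2@4, authorship 1212......
After op 4 (delete): buffer="llwhdrzl" (len 8), cursors c1@2 c2@2, authorship 12......
After op 5 (move_right): buffer="llwhdrzl" (len 8), cursors c1@3 c2@3, authorship 12......
After op 6 (move_left): buffer="llwhdrzl" (len 8), cursors c1@2 c2@2, authorship 12......

Answer: llwhdrzl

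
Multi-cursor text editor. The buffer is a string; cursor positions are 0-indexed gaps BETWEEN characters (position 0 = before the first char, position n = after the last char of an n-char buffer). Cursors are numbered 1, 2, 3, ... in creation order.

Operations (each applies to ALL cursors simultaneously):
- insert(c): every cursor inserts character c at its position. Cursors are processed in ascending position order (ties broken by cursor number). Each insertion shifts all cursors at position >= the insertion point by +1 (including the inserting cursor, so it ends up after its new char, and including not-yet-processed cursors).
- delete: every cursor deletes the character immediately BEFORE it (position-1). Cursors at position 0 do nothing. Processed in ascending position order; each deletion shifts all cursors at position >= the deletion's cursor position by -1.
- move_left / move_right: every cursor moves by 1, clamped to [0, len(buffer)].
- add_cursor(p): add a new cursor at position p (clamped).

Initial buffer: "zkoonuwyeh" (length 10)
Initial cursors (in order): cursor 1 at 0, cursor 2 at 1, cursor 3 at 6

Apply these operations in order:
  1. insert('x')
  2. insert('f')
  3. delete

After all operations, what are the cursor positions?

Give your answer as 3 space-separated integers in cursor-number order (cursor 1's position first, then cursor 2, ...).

Answer: 1 3 9

Derivation:
After op 1 (insert('x')): buffer="xzxkoonuxwyeh" (len 13), cursors c1@1 c2@3 c3@9, authorship 1.2.....3....
After op 2 (insert('f')): buffer="xfzxfkoonuxfwyeh" (len 16), cursors c1@2 c2@5 c3@12, authorship 11.22.....33....
After op 3 (delete): buffer="xzxkoonuxwyeh" (len 13), cursors c1@1 c2@3 c3@9, authorship 1.2.....3....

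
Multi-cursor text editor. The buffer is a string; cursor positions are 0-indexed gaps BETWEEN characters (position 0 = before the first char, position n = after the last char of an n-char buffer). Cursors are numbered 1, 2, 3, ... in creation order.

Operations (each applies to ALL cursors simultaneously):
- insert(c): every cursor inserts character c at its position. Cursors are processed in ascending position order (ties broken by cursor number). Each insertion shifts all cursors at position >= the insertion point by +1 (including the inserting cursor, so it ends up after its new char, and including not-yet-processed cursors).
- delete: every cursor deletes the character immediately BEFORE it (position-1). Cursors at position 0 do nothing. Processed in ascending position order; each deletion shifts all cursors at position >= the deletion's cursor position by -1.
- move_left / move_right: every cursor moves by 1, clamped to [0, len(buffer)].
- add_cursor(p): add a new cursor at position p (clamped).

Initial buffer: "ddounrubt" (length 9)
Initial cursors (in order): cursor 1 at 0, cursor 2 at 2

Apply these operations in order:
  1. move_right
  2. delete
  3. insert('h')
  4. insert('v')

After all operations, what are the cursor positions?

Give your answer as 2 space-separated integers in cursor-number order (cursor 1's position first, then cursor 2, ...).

Answer: 2 5

Derivation:
After op 1 (move_right): buffer="ddounrubt" (len 9), cursors c1@1 c2@3, authorship .........
After op 2 (delete): buffer="dunrubt" (len 7), cursors c1@0 c2@1, authorship .......
After op 3 (insert('h')): buffer="hdhunrubt" (len 9), cursors c1@1 c2@3, authorship 1.2......
After op 4 (insert('v')): buffer="hvdhvunrubt" (len 11), cursors c1@2 c2@5, authorship 11.22......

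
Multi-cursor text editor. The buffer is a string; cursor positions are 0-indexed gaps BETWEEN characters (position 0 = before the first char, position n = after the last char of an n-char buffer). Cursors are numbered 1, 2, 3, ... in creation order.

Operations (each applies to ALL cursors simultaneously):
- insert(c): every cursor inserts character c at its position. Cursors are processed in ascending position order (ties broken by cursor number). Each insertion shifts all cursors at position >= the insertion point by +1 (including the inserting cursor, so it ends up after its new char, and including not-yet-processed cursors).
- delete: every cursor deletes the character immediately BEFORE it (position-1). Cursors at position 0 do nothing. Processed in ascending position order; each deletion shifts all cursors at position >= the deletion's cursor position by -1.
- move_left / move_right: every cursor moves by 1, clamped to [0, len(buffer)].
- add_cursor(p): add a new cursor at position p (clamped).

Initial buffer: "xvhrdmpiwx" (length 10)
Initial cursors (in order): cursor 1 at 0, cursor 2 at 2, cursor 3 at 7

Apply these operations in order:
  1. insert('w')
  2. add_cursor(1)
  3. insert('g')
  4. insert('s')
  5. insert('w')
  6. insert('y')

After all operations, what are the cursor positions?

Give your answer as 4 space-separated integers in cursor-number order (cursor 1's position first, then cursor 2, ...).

Answer: 9 16 26 9

Derivation:
After op 1 (insert('w')): buffer="wxvwhrdmpwiwx" (len 13), cursors c1@1 c2@4 c3@10, authorship 1..2.....3...
After op 2 (add_cursor(1)): buffer="wxvwhrdmpwiwx" (len 13), cursors c1@1 c4@1 c2@4 c3@10, authorship 1..2.....3...
After op 3 (insert('g')): buffer="wggxvwghrdmpwgiwx" (len 17), cursors c1@3 c4@3 c2@7 c3@14, authorship 114..22.....33...
After op 4 (insert('s')): buffer="wggssxvwgshrdmpwgsiwx" (len 21), cursors c1@5 c4@5 c2@10 c3@18, authorship 11414..222.....333...
After op 5 (insert('w')): buffer="wggsswwxvwgswhrdmpwgswiwx" (len 25), cursors c1@7 c4@7 c2@13 c3@22, authorship 1141414..2222.....3333...
After op 6 (insert('y')): buffer="wggsswwyyxvwgswyhrdmpwgswyiwx" (len 29), cursors c1@9 c4@9 c2@16 c3@26, authorship 114141414..22222.....33333...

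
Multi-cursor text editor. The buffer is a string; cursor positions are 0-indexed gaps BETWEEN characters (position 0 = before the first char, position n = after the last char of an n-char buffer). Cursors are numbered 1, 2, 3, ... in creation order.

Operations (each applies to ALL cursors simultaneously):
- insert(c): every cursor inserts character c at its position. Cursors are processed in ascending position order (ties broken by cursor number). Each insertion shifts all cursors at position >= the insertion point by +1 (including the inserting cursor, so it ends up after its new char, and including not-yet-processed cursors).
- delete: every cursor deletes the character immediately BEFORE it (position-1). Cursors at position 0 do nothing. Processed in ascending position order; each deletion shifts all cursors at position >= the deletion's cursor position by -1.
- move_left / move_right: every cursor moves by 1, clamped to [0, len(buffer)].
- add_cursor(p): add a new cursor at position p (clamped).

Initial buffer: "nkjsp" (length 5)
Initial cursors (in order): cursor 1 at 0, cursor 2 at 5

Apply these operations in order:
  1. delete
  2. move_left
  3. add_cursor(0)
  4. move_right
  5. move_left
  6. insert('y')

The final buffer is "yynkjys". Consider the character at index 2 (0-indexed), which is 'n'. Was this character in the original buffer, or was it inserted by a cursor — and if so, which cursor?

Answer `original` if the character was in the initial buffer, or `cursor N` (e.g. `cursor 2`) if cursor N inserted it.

Answer: original

Derivation:
After op 1 (delete): buffer="nkjs" (len 4), cursors c1@0 c2@4, authorship ....
After op 2 (move_left): buffer="nkjs" (len 4), cursors c1@0 c2@3, authorship ....
After op 3 (add_cursor(0)): buffer="nkjs" (len 4), cursors c1@0 c3@0 c2@3, authorship ....
After op 4 (move_right): buffer="nkjs" (len 4), cursors c1@1 c3@1 c2@4, authorship ....
After op 5 (move_left): buffer="nkjs" (len 4), cursors c1@0 c3@0 c2@3, authorship ....
After op 6 (insert('y')): buffer="yynkjys" (len 7), cursors c1@2 c3@2 c2@6, authorship 13...2.
Authorship (.=original, N=cursor N): 1 3 . . . 2 .
Index 2: author = original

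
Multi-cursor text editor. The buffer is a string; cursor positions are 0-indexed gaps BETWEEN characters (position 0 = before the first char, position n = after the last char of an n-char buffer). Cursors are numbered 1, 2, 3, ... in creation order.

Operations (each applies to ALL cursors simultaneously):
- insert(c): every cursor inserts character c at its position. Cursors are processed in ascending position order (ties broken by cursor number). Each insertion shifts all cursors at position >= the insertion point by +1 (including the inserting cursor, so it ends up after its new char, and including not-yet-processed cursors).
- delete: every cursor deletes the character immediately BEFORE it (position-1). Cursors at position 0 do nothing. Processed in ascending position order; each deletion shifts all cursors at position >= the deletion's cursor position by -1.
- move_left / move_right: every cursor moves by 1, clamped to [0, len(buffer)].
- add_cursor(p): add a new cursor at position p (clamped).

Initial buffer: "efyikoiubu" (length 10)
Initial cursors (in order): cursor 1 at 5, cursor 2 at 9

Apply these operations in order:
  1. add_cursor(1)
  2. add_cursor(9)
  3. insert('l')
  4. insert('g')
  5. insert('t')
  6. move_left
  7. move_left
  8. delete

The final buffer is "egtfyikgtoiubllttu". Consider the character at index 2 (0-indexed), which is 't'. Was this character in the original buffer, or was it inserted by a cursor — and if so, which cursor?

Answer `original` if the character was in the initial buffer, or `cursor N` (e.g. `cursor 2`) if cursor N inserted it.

After op 1 (add_cursor(1)): buffer="efyikoiubu" (len 10), cursors c3@1 c1@5 c2@9, authorship ..........
After op 2 (add_cursor(9)): buffer="efyikoiubu" (len 10), cursors c3@1 c1@5 c2@9 c4@9, authorship ..........
After op 3 (insert('l')): buffer="elfyikloiubllu" (len 14), cursors c3@2 c1@7 c2@13 c4@13, authorship .3....1....24.
After op 4 (insert('g')): buffer="elgfyiklgoiubllggu" (len 18), cursors c3@3 c1@9 c2@17 c4@17, authorship .33....11....2424.
After op 5 (insert('t')): buffer="elgtfyiklgtoiubllggttu" (len 22), cursors c3@4 c1@11 c2@21 c4@21, authorship .333....111....242424.
After op 6 (move_left): buffer="elgtfyiklgtoiubllggttu" (len 22), cursors c3@3 c1@10 c2@20 c4@20, authorship .333....111....242424.
After op 7 (move_left): buffer="elgtfyiklgtoiubllggttu" (len 22), cursors c3@2 c1@9 c2@19 c4@19, authorship .333....111....242424.
After op 8 (delete): buffer="egtfyikgtoiubllttu" (len 18), cursors c3@1 c1@7 c2@15 c4@15, authorship .33....11....2424.
Authorship (.=original, N=cursor N): . 3 3 . . . . 1 1 . . . . 2 4 2 4 .
Index 2: author = 3

Answer: cursor 3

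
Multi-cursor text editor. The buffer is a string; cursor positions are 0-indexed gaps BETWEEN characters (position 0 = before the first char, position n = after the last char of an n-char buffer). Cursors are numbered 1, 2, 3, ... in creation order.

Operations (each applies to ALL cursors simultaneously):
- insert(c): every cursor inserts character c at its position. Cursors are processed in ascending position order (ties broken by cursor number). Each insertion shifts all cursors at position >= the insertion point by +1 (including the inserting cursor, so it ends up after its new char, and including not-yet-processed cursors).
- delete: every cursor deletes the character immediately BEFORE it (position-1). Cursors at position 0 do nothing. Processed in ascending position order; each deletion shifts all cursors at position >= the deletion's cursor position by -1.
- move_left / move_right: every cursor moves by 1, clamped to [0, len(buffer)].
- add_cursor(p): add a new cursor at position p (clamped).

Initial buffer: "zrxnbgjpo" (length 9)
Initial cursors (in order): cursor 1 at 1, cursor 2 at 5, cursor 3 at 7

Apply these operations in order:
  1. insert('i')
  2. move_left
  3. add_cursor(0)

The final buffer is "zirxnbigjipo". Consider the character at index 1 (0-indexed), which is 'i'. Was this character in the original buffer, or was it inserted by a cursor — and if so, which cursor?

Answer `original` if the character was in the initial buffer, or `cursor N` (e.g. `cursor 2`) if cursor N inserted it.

After op 1 (insert('i')): buffer="zirxnbigjipo" (len 12), cursors c1@2 c2@7 c3@10, authorship .1....2..3..
After op 2 (move_left): buffer="zirxnbigjipo" (len 12), cursors c1@1 c2@6 c3@9, authorship .1....2..3..
After op 3 (add_cursor(0)): buffer="zirxnbigjipo" (len 12), cursors c4@0 c1@1 c2@6 c3@9, authorship .1....2..3..
Authorship (.=original, N=cursor N): . 1 . . . . 2 . . 3 . .
Index 1: author = 1

Answer: cursor 1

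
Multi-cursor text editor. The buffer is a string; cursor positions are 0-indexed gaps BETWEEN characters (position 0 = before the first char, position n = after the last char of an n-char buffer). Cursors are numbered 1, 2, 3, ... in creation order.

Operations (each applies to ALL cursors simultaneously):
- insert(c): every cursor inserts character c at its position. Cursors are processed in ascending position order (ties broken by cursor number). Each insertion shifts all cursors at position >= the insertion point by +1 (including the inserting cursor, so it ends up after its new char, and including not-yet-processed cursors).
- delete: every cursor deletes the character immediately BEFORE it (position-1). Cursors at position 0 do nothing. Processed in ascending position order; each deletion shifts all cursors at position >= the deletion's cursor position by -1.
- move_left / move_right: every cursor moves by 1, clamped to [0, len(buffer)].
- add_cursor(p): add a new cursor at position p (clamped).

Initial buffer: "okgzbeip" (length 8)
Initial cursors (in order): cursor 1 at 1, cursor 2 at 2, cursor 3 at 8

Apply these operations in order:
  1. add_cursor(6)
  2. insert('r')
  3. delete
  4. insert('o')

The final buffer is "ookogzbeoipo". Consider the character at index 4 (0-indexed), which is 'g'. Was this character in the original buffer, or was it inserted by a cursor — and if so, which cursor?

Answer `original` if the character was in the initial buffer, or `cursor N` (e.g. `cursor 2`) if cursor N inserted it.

After op 1 (add_cursor(6)): buffer="okgzbeip" (len 8), cursors c1@1 c2@2 c4@6 c3@8, authorship ........
After op 2 (insert('r')): buffer="orkrgzberipr" (len 12), cursors c1@2 c2@4 c4@9 c3@12, authorship .1.2....4..3
After op 3 (delete): buffer="okgzbeip" (len 8), cursors c1@1 c2@2 c4@6 c3@8, authorship ........
After op 4 (insert('o')): buffer="ookogzbeoipo" (len 12), cursors c1@2 c2@4 c4@9 c3@12, authorship .1.2....4..3
Authorship (.=original, N=cursor N): . 1 . 2 . . . . 4 . . 3
Index 4: author = original

Answer: original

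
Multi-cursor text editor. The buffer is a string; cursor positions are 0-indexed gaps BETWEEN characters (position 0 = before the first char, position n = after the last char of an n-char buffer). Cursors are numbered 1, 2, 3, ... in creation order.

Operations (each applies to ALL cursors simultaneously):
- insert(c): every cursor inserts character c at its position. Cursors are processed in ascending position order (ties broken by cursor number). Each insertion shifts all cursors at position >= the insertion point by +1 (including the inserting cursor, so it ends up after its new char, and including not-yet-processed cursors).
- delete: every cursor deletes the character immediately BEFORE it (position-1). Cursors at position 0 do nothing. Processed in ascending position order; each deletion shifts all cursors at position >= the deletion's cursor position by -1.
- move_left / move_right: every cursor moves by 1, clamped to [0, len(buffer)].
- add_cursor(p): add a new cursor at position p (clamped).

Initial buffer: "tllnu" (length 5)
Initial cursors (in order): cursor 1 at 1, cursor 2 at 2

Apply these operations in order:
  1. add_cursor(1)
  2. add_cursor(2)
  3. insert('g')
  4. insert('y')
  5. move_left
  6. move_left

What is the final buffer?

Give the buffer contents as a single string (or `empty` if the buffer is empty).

Answer: tggyylggyylnu

Derivation:
After op 1 (add_cursor(1)): buffer="tllnu" (len 5), cursors c1@1 c3@1 c2@2, authorship .....
After op 2 (add_cursor(2)): buffer="tllnu" (len 5), cursors c1@1 c3@1 c2@2 c4@2, authorship .....
After op 3 (insert('g')): buffer="tgglgglnu" (len 9), cursors c1@3 c3@3 c2@6 c4@6, authorship .13.24...
After op 4 (insert('y')): buffer="tggyylggyylnu" (len 13), cursors c1@5 c3@5 c2@10 c4@10, authorship .1313.2424...
After op 5 (move_left): buffer="tggyylggyylnu" (len 13), cursors c1@4 c3@4 c2@9 c4@9, authorship .1313.2424...
After op 6 (move_left): buffer="tggyylggyylnu" (len 13), cursors c1@3 c3@3 c2@8 c4@8, authorship .1313.2424...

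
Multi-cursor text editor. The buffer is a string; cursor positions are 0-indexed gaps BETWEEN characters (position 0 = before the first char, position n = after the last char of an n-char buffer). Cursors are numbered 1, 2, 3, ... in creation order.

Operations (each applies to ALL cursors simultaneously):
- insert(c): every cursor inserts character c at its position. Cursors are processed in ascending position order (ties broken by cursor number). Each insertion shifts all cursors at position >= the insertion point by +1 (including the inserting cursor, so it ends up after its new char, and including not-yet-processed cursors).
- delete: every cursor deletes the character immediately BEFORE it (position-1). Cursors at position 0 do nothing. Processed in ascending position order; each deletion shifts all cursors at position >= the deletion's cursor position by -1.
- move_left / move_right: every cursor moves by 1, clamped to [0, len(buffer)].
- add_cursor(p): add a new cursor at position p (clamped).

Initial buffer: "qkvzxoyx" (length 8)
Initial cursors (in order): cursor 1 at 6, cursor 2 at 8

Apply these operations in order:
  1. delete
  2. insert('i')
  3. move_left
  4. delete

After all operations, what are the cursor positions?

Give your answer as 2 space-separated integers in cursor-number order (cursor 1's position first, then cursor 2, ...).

After op 1 (delete): buffer="qkvzxy" (len 6), cursors c1@5 c2@6, authorship ......
After op 2 (insert('i')): buffer="qkvzxiyi" (len 8), cursors c1@6 c2@8, authorship .....1.2
After op 3 (move_left): buffer="qkvzxiyi" (len 8), cursors c1@5 c2@7, authorship .....1.2
After op 4 (delete): buffer="qkvzii" (len 6), cursors c1@4 c2@5, authorship ....12

Answer: 4 5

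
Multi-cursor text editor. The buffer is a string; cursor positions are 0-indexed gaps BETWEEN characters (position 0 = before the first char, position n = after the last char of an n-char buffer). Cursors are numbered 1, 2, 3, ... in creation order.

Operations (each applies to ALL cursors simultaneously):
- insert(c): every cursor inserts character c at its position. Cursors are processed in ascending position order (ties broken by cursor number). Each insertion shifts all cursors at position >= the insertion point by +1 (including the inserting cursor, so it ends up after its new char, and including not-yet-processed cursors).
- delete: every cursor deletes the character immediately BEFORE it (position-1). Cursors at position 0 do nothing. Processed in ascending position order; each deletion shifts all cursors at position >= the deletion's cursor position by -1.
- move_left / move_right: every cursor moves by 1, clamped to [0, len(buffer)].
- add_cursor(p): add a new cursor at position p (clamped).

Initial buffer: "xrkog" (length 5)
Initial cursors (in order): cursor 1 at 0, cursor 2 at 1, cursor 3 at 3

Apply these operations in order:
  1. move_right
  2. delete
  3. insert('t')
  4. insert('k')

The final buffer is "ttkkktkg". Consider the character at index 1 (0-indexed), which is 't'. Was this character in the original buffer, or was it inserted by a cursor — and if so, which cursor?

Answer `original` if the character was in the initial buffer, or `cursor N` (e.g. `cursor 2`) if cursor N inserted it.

Answer: cursor 2

Derivation:
After op 1 (move_right): buffer="xrkog" (len 5), cursors c1@1 c2@2 c3@4, authorship .....
After op 2 (delete): buffer="kg" (len 2), cursors c1@0 c2@0 c3@1, authorship ..
After op 3 (insert('t')): buffer="ttktg" (len 5), cursors c1@2 c2@2 c3@4, authorship 12.3.
After op 4 (insert('k')): buffer="ttkkktkg" (len 8), cursors c1@4 c2@4 c3@7, authorship 1212.33.
Authorship (.=original, N=cursor N): 1 2 1 2 . 3 3 .
Index 1: author = 2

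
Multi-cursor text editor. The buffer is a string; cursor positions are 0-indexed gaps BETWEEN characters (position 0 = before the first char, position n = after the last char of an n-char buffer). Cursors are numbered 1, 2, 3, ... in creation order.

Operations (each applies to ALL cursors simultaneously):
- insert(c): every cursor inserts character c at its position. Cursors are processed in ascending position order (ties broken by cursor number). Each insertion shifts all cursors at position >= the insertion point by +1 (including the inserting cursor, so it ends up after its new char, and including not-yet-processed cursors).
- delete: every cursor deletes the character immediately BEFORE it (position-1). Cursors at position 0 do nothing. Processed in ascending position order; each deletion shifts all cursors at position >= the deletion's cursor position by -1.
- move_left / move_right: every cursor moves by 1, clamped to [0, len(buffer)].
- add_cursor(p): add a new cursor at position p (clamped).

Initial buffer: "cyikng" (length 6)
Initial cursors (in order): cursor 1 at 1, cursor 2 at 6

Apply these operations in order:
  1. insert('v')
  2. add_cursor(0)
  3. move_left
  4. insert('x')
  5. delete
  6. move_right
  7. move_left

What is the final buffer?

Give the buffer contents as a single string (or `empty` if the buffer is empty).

After op 1 (insert('v')): buffer="cvyikngv" (len 8), cursors c1@2 c2@8, authorship .1.....2
After op 2 (add_cursor(0)): buffer="cvyikngv" (len 8), cursors c3@0 c1@2 c2@8, authorship .1.....2
After op 3 (move_left): buffer="cvyikngv" (len 8), cursors c3@0 c1@1 c2@7, authorship .1.....2
After op 4 (insert('x')): buffer="xcxvyikngxv" (len 11), cursors c3@1 c1@3 c2@10, authorship 3.11.....22
After op 5 (delete): buffer="cvyikngv" (len 8), cursors c3@0 c1@1 c2@7, authorship .1.....2
After op 6 (move_right): buffer="cvyikngv" (len 8), cursors c3@1 c1@2 c2@8, authorship .1.....2
After op 7 (move_left): buffer="cvyikngv" (len 8), cursors c3@0 c1@1 c2@7, authorship .1.....2

Answer: cvyikngv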